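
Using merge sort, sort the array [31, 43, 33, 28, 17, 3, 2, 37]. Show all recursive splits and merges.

Merge sort trace:

Split: [31, 43, 33, 28, 17, 3, 2, 37] -> [31, 43, 33, 28] and [17, 3, 2, 37]
  Split: [31, 43, 33, 28] -> [31, 43] and [33, 28]
    Split: [31, 43] -> [31] and [43]
    Merge: [31] + [43] -> [31, 43]
    Split: [33, 28] -> [33] and [28]
    Merge: [33] + [28] -> [28, 33]
  Merge: [31, 43] + [28, 33] -> [28, 31, 33, 43]
  Split: [17, 3, 2, 37] -> [17, 3] and [2, 37]
    Split: [17, 3] -> [17] and [3]
    Merge: [17] + [3] -> [3, 17]
    Split: [2, 37] -> [2] and [37]
    Merge: [2] + [37] -> [2, 37]
  Merge: [3, 17] + [2, 37] -> [2, 3, 17, 37]
Merge: [28, 31, 33, 43] + [2, 3, 17, 37] -> [2, 3, 17, 28, 31, 33, 37, 43]

Final sorted array: [2, 3, 17, 28, 31, 33, 37, 43]

The merge sort proceeds by recursively splitting the array and merging sorted halves.
After all merges, the sorted array is [2, 3, 17, 28, 31, 33, 37, 43].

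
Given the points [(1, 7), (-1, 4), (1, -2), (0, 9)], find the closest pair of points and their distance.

Computing all pairwise distances among 4 points:

d((1, 7), (-1, 4)) = 3.6056
d((1, 7), (1, -2)) = 9.0
d((1, 7), (0, 9)) = 2.2361 <-- minimum
d((-1, 4), (1, -2)) = 6.3246
d((-1, 4), (0, 9)) = 5.099
d((1, -2), (0, 9)) = 11.0454

Closest pair: (1, 7) and (0, 9) with distance 2.2361

The closest pair is (1, 7) and (0, 9) with Euclidean distance 2.2361. For 4 points, brute-force pairwise comparison is shown above. For large n, the divide-and-conquer algorithm (sort by x, recurse on halves, check the dividing strip) achieves O(n log n).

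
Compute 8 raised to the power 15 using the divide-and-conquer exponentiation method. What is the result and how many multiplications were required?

Computing 8^15 by squaring (build up from 8^1; each line after the first costs one multiplication):

8^1 = 8
8^2 = (8^1)^2 = 8^2 = 64
8^3 = 8 * 8^2 = 8 * 64 = 512
8^6 = (8^3)^2 = 512^2 = 262144
8^7 = 8 * 8^6 = 8 * 262144 = 2097152
8^14 = (8^7)^2 = 2097152^2 = 4398046511104
8^15 = 8 * 8^14 = 8 * 4398046511104 = 35184372088832

Result: 35184372088832
Multiplications needed: 6 (6 lines after 8^1)

8^15 = 35184372088832. Using exponentiation by squaring, this requires 6 multiplications. The key idea: if the exponent is even, square the half-power; if odd, multiply by the base once.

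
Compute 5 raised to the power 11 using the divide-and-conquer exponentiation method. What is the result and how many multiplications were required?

Computing 5^11 by squaring (build up from 5^1; each line after the first costs one multiplication):

5^1 = 5
5^2 = (5^1)^2 = 5^2 = 25
5^4 = (5^2)^2 = 25^2 = 625
5^5 = 5 * 5^4 = 5 * 625 = 3125
5^10 = (5^5)^2 = 3125^2 = 9765625
5^11 = 5 * 5^10 = 5 * 9765625 = 48828125

Result: 48828125
Multiplications needed: 5 (5 lines after 5^1)

5^11 = 48828125. Using exponentiation by squaring, this requires 5 multiplications. The key idea: if the exponent is even, square the half-power; if odd, multiply by the base once.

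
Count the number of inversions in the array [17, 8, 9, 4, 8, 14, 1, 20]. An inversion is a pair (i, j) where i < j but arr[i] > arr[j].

Finding inversions in [17, 8, 9, 4, 8, 14, 1, 20]:

(0, 1): arr[0]=17 > arr[1]=8
(0, 2): arr[0]=17 > arr[2]=9
(0, 3): arr[0]=17 > arr[3]=4
(0, 4): arr[0]=17 > arr[4]=8
(0, 5): arr[0]=17 > arr[5]=14
(0, 6): arr[0]=17 > arr[6]=1
(1, 3): arr[1]=8 > arr[3]=4
(1, 6): arr[1]=8 > arr[6]=1
(2, 3): arr[2]=9 > arr[3]=4
(2, 4): arr[2]=9 > arr[4]=8
(2, 6): arr[2]=9 > arr[6]=1
(3, 6): arr[3]=4 > arr[6]=1
(4, 6): arr[4]=8 > arr[6]=1
(5, 6): arr[5]=14 > arr[6]=1

Total inversions: 14

The array has 14 inversion(s): (0,1), (0,2), (0,3), (0,4), (0,5), (0,6), (1,3), (1,6), (2,3), (2,4), (2,6), (3,6), (4,6), (5,6). Each pair (i,j) satisfies i < j and arr[i] > arr[j].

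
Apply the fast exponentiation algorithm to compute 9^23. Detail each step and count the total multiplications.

Computing 9^23 by squaring (build up from 9^1; each line after the first costs one multiplication):

9^1 = 9
9^2 = (9^1)^2 = 9^2 = 81
9^4 = (9^2)^2 = 81^2 = 6561
9^5 = 9 * 9^4 = 9 * 6561 = 59049
9^10 = (9^5)^2 = 59049^2 = 3486784401
9^11 = 9 * 9^10 = 9 * 3486784401 = 31381059609
9^22 = (9^11)^2 = 31381059609^2 = 984770902183611232881
9^23 = 9 * 9^22 = 9 * 984770902183611232881 = 8862938119652501095929

Result: 8862938119652501095929
Multiplications needed: 7 (7 lines after 9^1)

9^23 = 8862938119652501095929. Using exponentiation by squaring, this requires 7 multiplications. The key idea: if the exponent is even, square the half-power; if odd, multiply by the base once.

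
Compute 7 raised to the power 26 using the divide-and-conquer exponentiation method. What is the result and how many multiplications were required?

Computing 7^26 by squaring (build up from 7^1; each line after the first costs one multiplication):

7^1 = 7
7^2 = (7^1)^2 = 7^2 = 49
7^3 = 7 * 7^2 = 7 * 49 = 343
7^6 = (7^3)^2 = 343^2 = 117649
7^12 = (7^6)^2 = 117649^2 = 13841287201
7^13 = 7 * 7^12 = 7 * 13841287201 = 96889010407
7^26 = (7^13)^2 = 96889010407^2 = 9387480337647754305649

Result: 9387480337647754305649
Multiplications needed: 6 (6 lines after 7^1)

7^26 = 9387480337647754305649. Using exponentiation by squaring, this requires 6 multiplications. The key idea: if the exponent is even, square the half-power; if odd, multiply by the base once.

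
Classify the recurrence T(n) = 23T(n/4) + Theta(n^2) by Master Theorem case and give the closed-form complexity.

Master Theorem for T(n) = 23T(n/4) + O(n^2):

a = 23, b = 4, c = 2
log_b(a) = log_4(23) = 2.2618

Case 1: c = 2 < log_4(23) = 2.2618
T(n) = O(n^(log_4 23))

For T(n) = 23T(n/4) + O(n^2): log_4(23) = 2.2618. This is Case 1 of the Master Theorem (c < log_b(a), work dominated by leaves), giving O(n^(log_4 23)).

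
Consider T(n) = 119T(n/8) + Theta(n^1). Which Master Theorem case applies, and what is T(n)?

Master Theorem for T(n) = 119T(n/8) + O(n^1):

a = 119, b = 8, c = 1
log_b(a) = log_8(119) = 2.2983

Case 1: c = 1 < log_8(119) = 2.2983
T(n) = O(n^(log_8 119))

For T(n) = 119T(n/8) + O(n^1): log_8(119) = 2.2983. This is Case 1 of the Master Theorem (c < log_b(a), work dominated by leaves), giving O(n^(log_8 119)).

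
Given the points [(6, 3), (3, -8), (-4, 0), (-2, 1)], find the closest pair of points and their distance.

Computing all pairwise distances among 4 points:

d((6, 3), (3, -8)) = 11.4018
d((6, 3), (-4, 0)) = 10.4403
d((6, 3), (-2, 1)) = 8.2462
d((3, -8), (-4, 0)) = 10.6301
d((3, -8), (-2, 1)) = 10.2956
d((-4, 0), (-2, 1)) = 2.2361 <-- minimum

Closest pair: (-4, 0) and (-2, 1) with distance 2.2361

The closest pair is (-4, 0) and (-2, 1) with Euclidean distance 2.2361. For 4 points, brute-force pairwise comparison is shown above. For large n, the divide-and-conquer algorithm (sort by x, recurse on halves, check the dividing strip) achieves O(n log n).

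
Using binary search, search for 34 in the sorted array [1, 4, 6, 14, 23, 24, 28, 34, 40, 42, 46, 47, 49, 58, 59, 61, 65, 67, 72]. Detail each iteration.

Binary search for 34 in [1, 4, 6, 14, 23, 24, 28, 34, 40, 42, 46, 47, 49, 58, 59, 61, 65, 67, 72]:

lo=0, hi=18, mid=9, arr[mid]=42 -> 42 > 34, search left half
lo=0, hi=8, mid=4, arr[mid]=23 -> 23 < 34, search right half
lo=5, hi=8, mid=6, arr[mid]=28 -> 28 < 34, search right half
lo=7, hi=8, mid=7, arr[mid]=34 -> Found target at index 7!

Binary search finds 34 at index 7 after 4 comparisons. The search repeatedly halves the search space by comparing with the middle element.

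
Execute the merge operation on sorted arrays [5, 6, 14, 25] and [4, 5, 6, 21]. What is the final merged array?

Merging process:

Compare 5 vs 4: take 4 from right. Merged: [4]
Compare 5 vs 5: take 5 from left. Merged: [4, 5]
Compare 6 vs 5: take 5 from right. Merged: [4, 5, 5]
Compare 6 vs 6: take 6 from left. Merged: [4, 5, 5, 6]
Compare 14 vs 6: take 6 from right. Merged: [4, 5, 5, 6, 6]
Compare 14 vs 21: take 14 from left. Merged: [4, 5, 5, 6, 6, 14]
Compare 25 vs 21: take 21 from right. Merged: [4, 5, 5, 6, 6, 14, 21]
Append remaining from left: [25]. Merged: [4, 5, 5, 6, 6, 14, 21, 25]

Final merged array: [4, 5, 5, 6, 6, 14, 21, 25]
Total comparisons: 7

The merged array is [4, 5, 5, 6, 6, 14, 21, 25], requiring 7 comparisons. The merge step runs in O(n) time where n is the total number of elements.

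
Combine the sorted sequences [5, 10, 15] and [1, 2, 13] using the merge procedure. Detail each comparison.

Merging process:

Compare 5 vs 1: take 1 from right. Merged: [1]
Compare 5 vs 2: take 2 from right. Merged: [1, 2]
Compare 5 vs 13: take 5 from left. Merged: [1, 2, 5]
Compare 10 vs 13: take 10 from left. Merged: [1, 2, 5, 10]
Compare 15 vs 13: take 13 from right. Merged: [1, 2, 5, 10, 13]
Append remaining from left: [15]. Merged: [1, 2, 5, 10, 13, 15]

Final merged array: [1, 2, 5, 10, 13, 15]
Total comparisons: 5

The merged array is [1, 2, 5, 10, 13, 15], requiring 5 comparisons. The merge step runs in O(n) time where n is the total number of elements.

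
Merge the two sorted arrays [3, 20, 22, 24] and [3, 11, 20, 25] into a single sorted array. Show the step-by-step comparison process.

Merging process:

Compare 3 vs 3: take 3 from left. Merged: [3]
Compare 20 vs 3: take 3 from right. Merged: [3, 3]
Compare 20 vs 11: take 11 from right. Merged: [3, 3, 11]
Compare 20 vs 20: take 20 from left. Merged: [3, 3, 11, 20]
Compare 22 vs 20: take 20 from right. Merged: [3, 3, 11, 20, 20]
Compare 22 vs 25: take 22 from left. Merged: [3, 3, 11, 20, 20, 22]
Compare 24 vs 25: take 24 from left. Merged: [3, 3, 11, 20, 20, 22, 24]
Append remaining from right: [25]. Merged: [3, 3, 11, 20, 20, 22, 24, 25]

Final merged array: [3, 3, 11, 20, 20, 22, 24, 25]
Total comparisons: 7

The merged array is [3, 3, 11, 20, 20, 22, 24, 25], requiring 7 comparisons. The merge step runs in O(n) time where n is the total number of elements.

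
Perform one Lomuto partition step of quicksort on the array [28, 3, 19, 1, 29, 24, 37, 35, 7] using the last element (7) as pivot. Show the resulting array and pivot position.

Lomuto partition with pivot = 7:

Initial array: [28, 3, 19, 1, 29, 24, 37, 35, 7]

arr[0]=28 > 7: no swap
arr[1]=3 <= 7: swap with position 0, array becomes [3, 28, 19, 1, 29, 24, 37, 35, 7]
arr[2]=19 > 7: no swap
arr[3]=1 <= 7: swap with position 1, array becomes [3, 1, 19, 28, 29, 24, 37, 35, 7]
arr[4]=29 > 7: no swap
arr[5]=24 > 7: no swap
arr[6]=37 > 7: no swap
arr[7]=35 > 7: no swap

Place pivot at position 2: [3, 1, 7, 28, 29, 24, 37, 35, 19]
Pivot position: 2

After partitioning with pivot 7, the array becomes [3, 1, 7, 28, 29, 24, 37, 35, 19]. The pivot is placed at index 2. All elements to the left of the pivot are <= 7, and all elements to the right are > 7.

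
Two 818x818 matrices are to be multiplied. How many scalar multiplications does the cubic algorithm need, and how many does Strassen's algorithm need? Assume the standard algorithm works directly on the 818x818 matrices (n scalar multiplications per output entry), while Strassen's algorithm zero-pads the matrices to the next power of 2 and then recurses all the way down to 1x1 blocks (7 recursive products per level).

Matrix multiplication for 818x818 matrices:

Strassen's algorithm requires power-of-2 dimensions. Pad 818x818 to 1024x1024 (next power of 2).

Standard algorithm: 818^3 = 547343432 multiplications
Strassen's algorithm: 7^(log2(1024)) = 7^10 = 282475249 multiplications
Savings: 547343432 - 282475249 = 264868183 multiplications

Standard: 547343432 multiplications (818^3). Strassen: 282475249 multiplications (7^10, after padding to 1024x1024). Strassen reduces 8 recursive multiplications to 7 at each level.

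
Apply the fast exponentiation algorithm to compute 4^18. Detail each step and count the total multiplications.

Computing 4^18 by squaring (build up from 4^1; each line after the first costs one multiplication):

4^1 = 4
4^2 = (4^1)^2 = 4^2 = 16
4^4 = (4^2)^2 = 16^2 = 256
4^8 = (4^4)^2 = 256^2 = 65536
4^9 = 4 * 4^8 = 4 * 65536 = 262144
4^18 = (4^9)^2 = 262144^2 = 68719476736

Result: 68719476736
Multiplications needed: 5 (5 lines after 4^1)

4^18 = 68719476736. Using exponentiation by squaring, this requires 5 multiplications. The key idea: if the exponent is even, square the half-power; if odd, multiply by the base once.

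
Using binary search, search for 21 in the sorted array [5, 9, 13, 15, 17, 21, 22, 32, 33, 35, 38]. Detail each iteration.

Binary search for 21 in [5, 9, 13, 15, 17, 21, 22, 32, 33, 35, 38]:

lo=0, hi=10, mid=5, arr[mid]=21 -> Found target at index 5!

Binary search finds 21 at index 5 after 1 comparisons. The search repeatedly halves the search space by comparing with the middle element.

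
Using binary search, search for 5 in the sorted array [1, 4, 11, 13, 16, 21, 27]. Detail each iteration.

Binary search for 5 in [1, 4, 11, 13, 16, 21, 27]:

lo=0, hi=6, mid=3, arr[mid]=13 -> 13 > 5, search left half
lo=0, hi=2, mid=1, arr[mid]=4 -> 4 < 5, search right half
lo=2, hi=2, mid=2, arr[mid]=11 -> 11 > 5, search left half
lo=2 > hi=1, target 5 not found

Binary search determines that 5 is not in the array after 3 comparisons. The search space was exhausted without finding the target.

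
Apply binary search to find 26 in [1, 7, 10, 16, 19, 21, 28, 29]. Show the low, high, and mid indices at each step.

Binary search for 26 in [1, 7, 10, 16, 19, 21, 28, 29]:

lo=0, hi=7, mid=3, arr[mid]=16 -> 16 < 26, search right half
lo=4, hi=7, mid=5, arr[mid]=21 -> 21 < 26, search right half
lo=6, hi=7, mid=6, arr[mid]=28 -> 28 > 26, search left half
lo=6 > hi=5, target 26 not found

Binary search determines that 26 is not in the array after 3 comparisons. The search space was exhausted without finding the target.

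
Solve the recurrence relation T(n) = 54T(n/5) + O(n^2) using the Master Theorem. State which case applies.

Master Theorem for T(n) = 54T(n/5) + O(n^2):

a = 54, b = 5, c = 2
log_b(a) = log_5(54) = 2.4785

Case 1: c = 2 < log_5(54) = 2.4785
T(n) = O(n^(log_5 54))

For T(n) = 54T(n/5) + O(n^2): log_5(54) = 2.4785. This is Case 1 of the Master Theorem (c < log_b(a), work dominated by leaves), giving O(n^(log_5 54)).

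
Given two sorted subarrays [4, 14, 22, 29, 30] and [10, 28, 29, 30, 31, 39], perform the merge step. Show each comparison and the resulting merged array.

Merging process:

Compare 4 vs 10: take 4 from left. Merged: [4]
Compare 14 vs 10: take 10 from right. Merged: [4, 10]
Compare 14 vs 28: take 14 from left. Merged: [4, 10, 14]
Compare 22 vs 28: take 22 from left. Merged: [4, 10, 14, 22]
Compare 29 vs 28: take 28 from right. Merged: [4, 10, 14, 22, 28]
Compare 29 vs 29: take 29 from left. Merged: [4, 10, 14, 22, 28, 29]
Compare 30 vs 29: take 29 from right. Merged: [4, 10, 14, 22, 28, 29, 29]
Compare 30 vs 30: take 30 from left. Merged: [4, 10, 14, 22, 28, 29, 29, 30]
Append remaining from right: [30, 31, 39]. Merged: [4, 10, 14, 22, 28, 29, 29, 30, 30, 31, 39]

Final merged array: [4, 10, 14, 22, 28, 29, 29, 30, 30, 31, 39]
Total comparisons: 8

The merged array is [4, 10, 14, 22, 28, 29, 29, 30, 30, 31, 39], requiring 8 comparisons. The merge step runs in O(n) time where n is the total number of elements.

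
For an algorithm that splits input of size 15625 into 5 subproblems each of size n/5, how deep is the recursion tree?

For divide and conquer with division factor 5:

Problem sizes at each level:
Level 0: 15625
Level 1: 3125
Level 2: 625
Level 3: 125
Level 4: 25
Level 5: 5
Level 6: 1

The root is level 0 and the size-1 base case is level 6 (the tree spans levels 0 through 6, i.e. 7 levels counting the root), so the depth is the number of divisions: log_5(15625) = 6

The recursion tree depth is log_5(15625) = 6. At each level, the problem size is divided by 5, so it takes 6 divisions to reduce to a base case of size 1. The algorithm makes 5 recursive calls at each level.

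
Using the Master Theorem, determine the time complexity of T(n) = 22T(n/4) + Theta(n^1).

Master Theorem for T(n) = 22T(n/4) + O(n^1):

a = 22, b = 4, c = 1
log_b(a) = log_4(22) = 2.2297

Case 1: c = 1 < log_4(22) = 2.2297
T(n) = O(n^(log_4 22))

For T(n) = 22T(n/4) + O(n^1): log_4(22) = 2.2297. This is Case 1 of the Master Theorem (c < log_b(a), work dominated by leaves), giving O(n^(log_4 22)).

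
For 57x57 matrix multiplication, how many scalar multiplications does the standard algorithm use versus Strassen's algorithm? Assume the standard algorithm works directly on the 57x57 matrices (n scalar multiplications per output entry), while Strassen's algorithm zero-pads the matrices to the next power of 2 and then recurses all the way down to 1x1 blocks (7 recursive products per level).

Matrix multiplication for 57x57 matrices:

Strassen's algorithm requires power-of-2 dimensions. Pad 57x57 to 64x64 (next power of 2).

Standard algorithm: 57^3 = 185193 multiplications
Strassen's algorithm: 7^(log2(64)) = 7^6 = 117649 multiplications
Savings: 185193 - 117649 = 67544 multiplications

Standard: 185193 multiplications (57^3). Strassen: 117649 multiplications (7^6, after padding to 64x64). Strassen reduces 8 recursive multiplications to 7 at each level.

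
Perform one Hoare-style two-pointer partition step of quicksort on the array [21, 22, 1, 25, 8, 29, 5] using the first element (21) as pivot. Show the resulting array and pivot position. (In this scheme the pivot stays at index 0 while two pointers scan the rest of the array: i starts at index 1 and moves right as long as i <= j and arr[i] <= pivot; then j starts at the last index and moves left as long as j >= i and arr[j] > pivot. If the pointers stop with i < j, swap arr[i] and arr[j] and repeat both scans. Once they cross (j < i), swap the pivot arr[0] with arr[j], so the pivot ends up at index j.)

Hoare-style two-pointer partition with pivot = 21:

Initial array: [21, 22, 1, 25, 8, 29, 5]

Pointers start at i = 1, j = 6.
i stops at index 1 (arr[1]=22 > 21), j stops at index 6 (arr[6]=5 <= 21): swap arr[1] and arr[6], array becomes [21, 5, 1, 25, 8, 29, 22]
i stops at index 3 (arr[3]=25 > 21), j stops at index 4 (arr[4]=8 <= 21): swap arr[3] and arr[4], array becomes [21, 5, 1, 8, 25, 29, 22]
i ends at 4, j ends at 3: the pointers have crossed (j < i), so scanning stops.

Swap pivot arr[0] with arr[3] to place pivot at position 3: [8, 5, 1, 21, 25, 29, 22]
Pivot position: 3

After partitioning with pivot 21, the array becomes [8, 5, 1, 21, 25, 29, 22]. The pivot is placed at index 3. All elements to the left of the pivot are <= 21, and all elements to the right are > 21.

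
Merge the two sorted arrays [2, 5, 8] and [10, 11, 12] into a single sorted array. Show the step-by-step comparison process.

Merging process:

Compare 2 vs 10: take 2 from left. Merged: [2]
Compare 5 vs 10: take 5 from left. Merged: [2, 5]
Compare 8 vs 10: take 8 from left. Merged: [2, 5, 8]
Append remaining from right: [10, 11, 12]. Merged: [2, 5, 8, 10, 11, 12]

Final merged array: [2, 5, 8, 10, 11, 12]
Total comparisons: 3

The merged array is [2, 5, 8, 10, 11, 12], requiring 3 comparisons. The merge step runs in O(n) time where n is the total number of elements.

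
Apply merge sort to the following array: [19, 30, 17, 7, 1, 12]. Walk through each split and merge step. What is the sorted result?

Merge sort trace:

Split: [19, 30, 17, 7, 1, 12] -> [19, 30, 17] and [7, 1, 12]
  Split: [19, 30, 17] -> [19] and [30, 17]
    Split: [30, 17] -> [30] and [17]
    Merge: [30] + [17] -> [17, 30]
  Merge: [19] + [17, 30] -> [17, 19, 30]
  Split: [7, 1, 12] -> [7] and [1, 12]
    Split: [1, 12] -> [1] and [12]
    Merge: [1] + [12] -> [1, 12]
  Merge: [7] + [1, 12] -> [1, 7, 12]
Merge: [17, 19, 30] + [1, 7, 12] -> [1, 7, 12, 17, 19, 30]

Final sorted array: [1, 7, 12, 17, 19, 30]

The merge sort proceeds by recursively splitting the array and merging sorted halves.
After all merges, the sorted array is [1, 7, 12, 17, 19, 30].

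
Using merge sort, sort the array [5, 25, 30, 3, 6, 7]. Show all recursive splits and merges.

Merge sort trace:

Split: [5, 25, 30, 3, 6, 7] -> [5, 25, 30] and [3, 6, 7]
  Split: [5, 25, 30] -> [5] and [25, 30]
    Split: [25, 30] -> [25] and [30]
    Merge: [25] + [30] -> [25, 30]
  Merge: [5] + [25, 30] -> [5, 25, 30]
  Split: [3, 6, 7] -> [3] and [6, 7]
    Split: [6, 7] -> [6] and [7]
    Merge: [6] + [7] -> [6, 7]
  Merge: [3] + [6, 7] -> [3, 6, 7]
Merge: [5, 25, 30] + [3, 6, 7] -> [3, 5, 6, 7, 25, 30]

Final sorted array: [3, 5, 6, 7, 25, 30]

The merge sort proceeds by recursively splitting the array and merging sorted halves.
After all merges, the sorted array is [3, 5, 6, 7, 25, 30].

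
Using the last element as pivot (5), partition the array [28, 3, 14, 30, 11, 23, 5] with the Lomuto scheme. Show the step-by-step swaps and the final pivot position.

Lomuto partition with pivot = 5:

Initial array: [28, 3, 14, 30, 11, 23, 5]

arr[0]=28 > 5: no swap
arr[1]=3 <= 5: swap with position 0, array becomes [3, 28, 14, 30, 11, 23, 5]
arr[2]=14 > 5: no swap
arr[3]=30 > 5: no swap
arr[4]=11 > 5: no swap
arr[5]=23 > 5: no swap

Place pivot at position 1: [3, 5, 14, 30, 11, 23, 28]
Pivot position: 1

After partitioning with pivot 5, the array becomes [3, 5, 14, 30, 11, 23, 28]. The pivot is placed at index 1. All elements to the left of the pivot are <= 5, and all elements to the right are > 5.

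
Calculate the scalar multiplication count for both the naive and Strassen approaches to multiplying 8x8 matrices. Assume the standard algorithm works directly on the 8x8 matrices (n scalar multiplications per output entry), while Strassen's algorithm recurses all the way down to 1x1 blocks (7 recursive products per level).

Matrix multiplication for 8x8 matrices:

Standard algorithm: 8^3 = 512 multiplications
Strassen's algorithm: 7^(log2(8)) = 7^3 = 343 multiplications
Savings: 512 - 343 = 169 multiplications

Standard: 512 multiplications (8^3). Strassen: 343 multiplications (7^3). Strassen reduces 8 recursive multiplications to 7 at each level.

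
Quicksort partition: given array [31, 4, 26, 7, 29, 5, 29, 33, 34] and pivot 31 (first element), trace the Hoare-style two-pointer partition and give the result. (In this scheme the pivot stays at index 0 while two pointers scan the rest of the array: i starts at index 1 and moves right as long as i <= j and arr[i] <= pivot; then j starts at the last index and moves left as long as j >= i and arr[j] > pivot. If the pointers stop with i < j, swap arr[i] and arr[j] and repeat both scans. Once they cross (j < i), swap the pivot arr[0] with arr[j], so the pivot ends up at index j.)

Hoare-style two-pointer partition with pivot = 31:

Initial array: [31, 4, 26, 7, 29, 5, 29, 33, 34]

Pointers start at i = 1, j = 8.
i ends at 7, j ends at 6: the pointers have crossed (j < i), so scanning stops.

Swap pivot arr[0] with arr[6] to place pivot at position 6: [29, 4, 26, 7, 29, 5, 31, 33, 34]
Pivot position: 6

After partitioning with pivot 31, the array becomes [29, 4, 26, 7, 29, 5, 31, 33, 34]. The pivot is placed at index 6. All elements to the left of the pivot are <= 31, and all elements to the right are > 31.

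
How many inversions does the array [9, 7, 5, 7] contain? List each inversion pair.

Finding inversions in [9, 7, 5, 7]:

(0, 1): arr[0]=9 > arr[1]=7
(0, 2): arr[0]=9 > arr[2]=5
(0, 3): arr[0]=9 > arr[3]=7
(1, 2): arr[1]=7 > arr[2]=5

Total inversions: 4

The array has 4 inversion(s): (0,1), (0,2), (0,3), (1,2). Each pair (i,j) satisfies i < j and arr[i] > arr[j].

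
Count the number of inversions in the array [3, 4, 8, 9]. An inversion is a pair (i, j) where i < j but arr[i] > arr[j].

Finding inversions in [3, 4, 8, 9]:


Total inversions: 0

The array has 0 inversions. It is already sorted.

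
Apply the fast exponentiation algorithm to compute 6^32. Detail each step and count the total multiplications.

Computing 6^32 by squaring (build up from 6^1; each line after the first costs one multiplication):

6^1 = 6
6^2 = (6^1)^2 = 6^2 = 36
6^4 = (6^2)^2 = 36^2 = 1296
6^8 = (6^4)^2 = 1296^2 = 1679616
6^16 = (6^8)^2 = 1679616^2 = 2821109907456
6^32 = (6^16)^2 = 2821109907456^2 = 7958661109946400884391936

Result: 7958661109946400884391936
Multiplications needed: 5 (5 lines after 6^1)

6^32 = 7958661109946400884391936. Using exponentiation by squaring, this requires 5 multiplications. The key idea: if the exponent is even, square the half-power; if odd, multiply by the base once.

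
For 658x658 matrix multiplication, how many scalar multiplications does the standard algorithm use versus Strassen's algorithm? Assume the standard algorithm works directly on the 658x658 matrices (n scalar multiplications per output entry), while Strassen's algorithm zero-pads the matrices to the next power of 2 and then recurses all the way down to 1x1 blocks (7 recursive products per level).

Matrix multiplication for 658x658 matrices:

Strassen's algorithm requires power-of-2 dimensions. Pad 658x658 to 1024x1024 (next power of 2).

Standard algorithm: 658^3 = 284890312 multiplications
Strassen's algorithm: 7^(log2(1024)) = 7^10 = 282475249 multiplications
Savings: 284890312 - 282475249 = 2415063 multiplications

Standard: 284890312 multiplications (658^3). Strassen: 282475249 multiplications (7^10, after padding to 1024x1024). Strassen reduces 8 recursive multiplications to 7 at each level.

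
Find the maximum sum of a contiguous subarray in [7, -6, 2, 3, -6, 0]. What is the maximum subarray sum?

Using Kadane's algorithm on [7, -6, 2, 3, -6, 0]:

Scanning through the array:
Position 1 (value -6): max_ending_here = 1, max_so_far = 7
Position 2 (value 2): max_ending_here = 3, max_so_far = 7
Position 3 (value 3): max_ending_here = 6, max_so_far = 7
Position 4 (value -6): max_ending_here = 0, max_so_far = 7
Position 5 (value 0): max_ending_here = 0, max_so_far = 7

Maximum subarray: [7]
Maximum sum: 7

The maximum subarray is [7] with sum 7. This subarray runs from index 0 to index 0.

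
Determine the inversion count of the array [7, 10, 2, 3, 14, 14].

Finding inversions in [7, 10, 2, 3, 14, 14]:

(0, 2): arr[0]=7 > arr[2]=2
(0, 3): arr[0]=7 > arr[3]=3
(1, 2): arr[1]=10 > arr[2]=2
(1, 3): arr[1]=10 > arr[3]=3

Total inversions: 4

The array has 4 inversion(s): (0,2), (0,3), (1,2), (1,3). Each pair (i,j) satisfies i < j and arr[i] > arr[j].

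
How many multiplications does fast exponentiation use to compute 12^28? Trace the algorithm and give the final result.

Computing 12^28 by squaring (build up from 12^1; each line after the first costs one multiplication):

12^1 = 12
12^2 = (12^1)^2 = 12^2 = 144
12^3 = 12 * 12^2 = 12 * 144 = 1728
12^6 = (12^3)^2 = 1728^2 = 2985984
12^7 = 12 * 12^6 = 12 * 2985984 = 35831808
12^14 = (12^7)^2 = 35831808^2 = 1283918464548864
12^28 = (12^14)^2 = 1283918464548864^2 = 1648446623609512543951043690496

Result: 1648446623609512543951043690496
Multiplications needed: 6 (6 lines after 12^1)

12^28 = 1648446623609512543951043690496. Using exponentiation by squaring, this requires 6 multiplications. The key idea: if the exponent is even, square the half-power; if odd, multiply by the base once.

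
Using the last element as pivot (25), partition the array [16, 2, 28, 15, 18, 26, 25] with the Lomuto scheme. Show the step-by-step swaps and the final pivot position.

Lomuto partition with pivot = 25:

Initial array: [16, 2, 28, 15, 18, 26, 25]

arr[0]=16 <= 25: swap with position 0, array becomes [16, 2, 28, 15, 18, 26, 25]
arr[1]=2 <= 25: swap with position 1, array becomes [16, 2, 28, 15, 18, 26, 25]
arr[2]=28 > 25: no swap
arr[3]=15 <= 25: swap with position 2, array becomes [16, 2, 15, 28, 18, 26, 25]
arr[4]=18 <= 25: swap with position 3, array becomes [16, 2, 15, 18, 28, 26, 25]
arr[5]=26 > 25: no swap

Place pivot at position 4: [16, 2, 15, 18, 25, 26, 28]
Pivot position: 4

After partitioning with pivot 25, the array becomes [16, 2, 15, 18, 25, 26, 28]. The pivot is placed at index 4. All elements to the left of the pivot are <= 25, and all elements to the right are > 25.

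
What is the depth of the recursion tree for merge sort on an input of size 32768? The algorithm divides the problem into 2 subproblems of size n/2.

For divide and conquer with division factor 2:

Problem sizes at each level:
Level 0: 32768
Level 1: 16384
Level 2: 8192
Level 3: 4096
Level 4: 2048
Level 5: 1024
Level 6: 512
Level 7: 256
Level 8: 128
Level 9: 64
Level 10: 32
Level 11: 16
Level 12: 8
Level 13: 4
Level 14: 2
Level 15: 1

The root is level 0 and the size-1 base case is level 15 (the tree spans levels 0 through 15, i.e. 16 levels counting the root), so the depth is the number of divisions: log_2(32768) = 15

The recursion tree depth is log_2(32768) = 15. At each level, the problem size is divided by 2, so it takes 15 divisions to reduce to a base case of size 1. The algorithm makes 2 recursive calls at each level.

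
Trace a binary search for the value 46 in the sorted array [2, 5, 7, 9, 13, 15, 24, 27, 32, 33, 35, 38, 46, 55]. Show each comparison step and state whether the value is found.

Binary search for 46 in [2, 5, 7, 9, 13, 15, 24, 27, 32, 33, 35, 38, 46, 55]:

lo=0, hi=13, mid=6, arr[mid]=24 -> 24 < 46, search right half
lo=7, hi=13, mid=10, arr[mid]=35 -> 35 < 46, search right half
lo=11, hi=13, mid=12, arr[mid]=46 -> Found target at index 12!

Binary search finds 46 at index 12 after 3 comparisons. The search repeatedly halves the search space by comparing with the middle element.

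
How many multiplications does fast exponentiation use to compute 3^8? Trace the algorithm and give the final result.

Computing 3^8 by squaring (build up from 3^1; each line after the first costs one multiplication):

3^1 = 3
3^2 = (3^1)^2 = 3^2 = 9
3^4 = (3^2)^2 = 9^2 = 81
3^8 = (3^4)^2 = 81^2 = 6561

Result: 6561
Multiplications needed: 3 (3 lines after 3^1)

3^8 = 6561. Using exponentiation by squaring, this requires 3 multiplications. The key idea: if the exponent is even, square the half-power; if odd, multiply by the base once.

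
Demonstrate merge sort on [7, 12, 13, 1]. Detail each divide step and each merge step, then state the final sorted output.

Merge sort trace:

Split: [7, 12, 13, 1] -> [7, 12] and [13, 1]
  Split: [7, 12] -> [7] and [12]
  Merge: [7] + [12] -> [7, 12]
  Split: [13, 1] -> [13] and [1]
  Merge: [13] + [1] -> [1, 13]
Merge: [7, 12] + [1, 13] -> [1, 7, 12, 13]

Final sorted array: [1, 7, 12, 13]

The merge sort proceeds by recursively splitting the array and merging sorted halves.
After all merges, the sorted array is [1, 7, 12, 13].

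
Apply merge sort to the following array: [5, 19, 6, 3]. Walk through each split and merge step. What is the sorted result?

Merge sort trace:

Split: [5, 19, 6, 3] -> [5, 19] and [6, 3]
  Split: [5, 19] -> [5] and [19]
  Merge: [5] + [19] -> [5, 19]
  Split: [6, 3] -> [6] and [3]
  Merge: [6] + [3] -> [3, 6]
Merge: [5, 19] + [3, 6] -> [3, 5, 6, 19]

Final sorted array: [3, 5, 6, 19]

The merge sort proceeds by recursively splitting the array and merging sorted halves.
After all merges, the sorted array is [3, 5, 6, 19].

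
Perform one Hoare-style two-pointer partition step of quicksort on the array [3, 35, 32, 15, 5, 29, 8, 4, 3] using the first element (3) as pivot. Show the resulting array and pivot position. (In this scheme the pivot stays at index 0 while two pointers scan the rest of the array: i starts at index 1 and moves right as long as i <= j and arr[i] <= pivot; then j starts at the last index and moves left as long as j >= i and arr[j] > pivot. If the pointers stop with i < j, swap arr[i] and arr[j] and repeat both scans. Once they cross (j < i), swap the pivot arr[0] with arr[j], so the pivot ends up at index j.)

Hoare-style two-pointer partition with pivot = 3:

Initial array: [3, 35, 32, 15, 5, 29, 8, 4, 3]

Pointers start at i = 1, j = 8.
i stops at index 1 (arr[1]=35 > 3), j stops at index 8 (arr[8]=3 <= 3): swap arr[1] and arr[8], array becomes [3, 3, 32, 15, 5, 29, 8, 4, 35]
i ends at 2, j ends at 1: the pointers have crossed (j < i), so scanning stops.

Swap pivot arr[0] with arr[1] to place pivot at position 1: [3, 3, 32, 15, 5, 29, 8, 4, 35]
Pivot position: 1

After partitioning with pivot 3, the array becomes [3, 3, 32, 15, 5, 29, 8, 4, 35]. The pivot is placed at index 1. All elements to the left of the pivot are <= 3, and all elements to the right are > 3.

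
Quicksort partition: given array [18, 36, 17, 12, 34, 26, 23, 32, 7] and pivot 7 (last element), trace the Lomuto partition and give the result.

Lomuto partition with pivot = 7:

Initial array: [18, 36, 17, 12, 34, 26, 23, 32, 7]

arr[0]=18 > 7: no swap
arr[1]=36 > 7: no swap
arr[2]=17 > 7: no swap
arr[3]=12 > 7: no swap
arr[4]=34 > 7: no swap
arr[5]=26 > 7: no swap
arr[6]=23 > 7: no swap
arr[7]=32 > 7: no swap

Place pivot at position 0: [7, 36, 17, 12, 34, 26, 23, 32, 18]
Pivot position: 0

After partitioning with pivot 7, the array becomes [7, 36, 17, 12, 34, 26, 23, 32, 18]. The pivot is placed at index 0. All elements to the left of the pivot are <= 7, and all elements to the right are > 7.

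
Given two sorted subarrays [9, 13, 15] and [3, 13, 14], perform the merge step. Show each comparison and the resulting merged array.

Merging process:

Compare 9 vs 3: take 3 from right. Merged: [3]
Compare 9 vs 13: take 9 from left. Merged: [3, 9]
Compare 13 vs 13: take 13 from left. Merged: [3, 9, 13]
Compare 15 vs 13: take 13 from right. Merged: [3, 9, 13, 13]
Compare 15 vs 14: take 14 from right. Merged: [3, 9, 13, 13, 14]
Append remaining from left: [15]. Merged: [3, 9, 13, 13, 14, 15]

Final merged array: [3, 9, 13, 13, 14, 15]
Total comparisons: 5

The merged array is [3, 9, 13, 13, 14, 15], requiring 5 comparisons. The merge step runs in O(n) time where n is the total number of elements.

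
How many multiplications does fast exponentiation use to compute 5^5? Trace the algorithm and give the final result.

Computing 5^5 by squaring (build up from 5^1; each line after the first costs one multiplication):

5^1 = 5
5^2 = (5^1)^2 = 5^2 = 25
5^4 = (5^2)^2 = 25^2 = 625
5^5 = 5 * 5^4 = 5 * 625 = 3125

Result: 3125
Multiplications needed: 3 (3 lines after 5^1)

5^5 = 3125. Using exponentiation by squaring, this requires 3 multiplications. The key idea: if the exponent is even, square the half-power; if odd, multiply by the base once.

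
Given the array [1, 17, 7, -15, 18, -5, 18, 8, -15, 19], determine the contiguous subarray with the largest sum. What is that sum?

Using Kadane's algorithm on [1, 17, 7, -15, 18, -5, 18, 8, -15, 19]:

Scanning through the array:
Position 1 (value 17): max_ending_here = 18, max_so_far = 18
Position 2 (value 7): max_ending_here = 25, max_so_far = 25
Position 3 (value -15): max_ending_here = 10, max_so_far = 25
Position 4 (value 18): max_ending_here = 28, max_so_far = 28
Position 5 (value -5): max_ending_here = 23, max_so_far = 28
Position 6 (value 18): max_ending_here = 41, max_so_far = 41
Position 7 (value 8): max_ending_here = 49, max_so_far = 49
Position 8 (value -15): max_ending_here = 34, max_so_far = 49
Position 9 (value 19): max_ending_here = 53, max_so_far = 53

Maximum subarray: [1, 17, 7, -15, 18, -5, 18, 8, -15, 19]
Maximum sum: 53

The maximum subarray is [1, 17, 7, -15, 18, -5, 18, 8, -15, 19] with sum 53. This subarray runs from index 0 to index 9.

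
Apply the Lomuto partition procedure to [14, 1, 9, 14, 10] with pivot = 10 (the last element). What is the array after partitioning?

Lomuto partition with pivot = 10:

Initial array: [14, 1, 9, 14, 10]

arr[0]=14 > 10: no swap
arr[1]=1 <= 10: swap with position 0, array becomes [1, 14, 9, 14, 10]
arr[2]=9 <= 10: swap with position 1, array becomes [1, 9, 14, 14, 10]
arr[3]=14 > 10: no swap

Place pivot at position 2: [1, 9, 10, 14, 14]
Pivot position: 2

After partitioning with pivot 10, the array becomes [1, 9, 10, 14, 14]. The pivot is placed at index 2. All elements to the left of the pivot are <= 10, and all elements to the right are > 10.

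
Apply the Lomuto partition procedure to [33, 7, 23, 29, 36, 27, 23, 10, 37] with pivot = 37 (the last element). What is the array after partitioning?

Lomuto partition with pivot = 37:

Initial array: [33, 7, 23, 29, 36, 27, 23, 10, 37]

arr[0]=33 <= 37: swap with position 0, array becomes [33, 7, 23, 29, 36, 27, 23, 10, 37]
arr[1]=7 <= 37: swap with position 1, array becomes [33, 7, 23, 29, 36, 27, 23, 10, 37]
arr[2]=23 <= 37: swap with position 2, array becomes [33, 7, 23, 29, 36, 27, 23, 10, 37]
arr[3]=29 <= 37: swap with position 3, array becomes [33, 7, 23, 29, 36, 27, 23, 10, 37]
arr[4]=36 <= 37: swap with position 4, array becomes [33, 7, 23, 29, 36, 27, 23, 10, 37]
arr[5]=27 <= 37: swap with position 5, array becomes [33, 7, 23, 29, 36, 27, 23, 10, 37]
arr[6]=23 <= 37: swap with position 6, array becomes [33, 7, 23, 29, 36, 27, 23, 10, 37]
arr[7]=10 <= 37: swap with position 7, array becomes [33, 7, 23, 29, 36, 27, 23, 10, 37]

Place pivot at position 8: [33, 7, 23, 29, 36, 27, 23, 10, 37]
Pivot position: 8

After partitioning with pivot 37, the array becomes [33, 7, 23, 29, 36, 27, 23, 10, 37]. The pivot is placed at index 8. All elements to the left of the pivot are <= 37, and all elements to the right are > 37.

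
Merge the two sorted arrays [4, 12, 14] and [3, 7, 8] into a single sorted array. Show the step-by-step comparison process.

Merging process:

Compare 4 vs 3: take 3 from right. Merged: [3]
Compare 4 vs 7: take 4 from left. Merged: [3, 4]
Compare 12 vs 7: take 7 from right. Merged: [3, 4, 7]
Compare 12 vs 8: take 8 from right. Merged: [3, 4, 7, 8]
Append remaining from left: [12, 14]. Merged: [3, 4, 7, 8, 12, 14]

Final merged array: [3, 4, 7, 8, 12, 14]
Total comparisons: 4

The merged array is [3, 4, 7, 8, 12, 14], requiring 4 comparisons. The merge step runs in O(n) time where n is the total number of elements.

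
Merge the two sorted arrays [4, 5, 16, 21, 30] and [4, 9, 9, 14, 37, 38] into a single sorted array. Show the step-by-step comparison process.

Merging process:

Compare 4 vs 4: take 4 from left. Merged: [4]
Compare 5 vs 4: take 4 from right. Merged: [4, 4]
Compare 5 vs 9: take 5 from left. Merged: [4, 4, 5]
Compare 16 vs 9: take 9 from right. Merged: [4, 4, 5, 9]
Compare 16 vs 9: take 9 from right. Merged: [4, 4, 5, 9, 9]
Compare 16 vs 14: take 14 from right. Merged: [4, 4, 5, 9, 9, 14]
Compare 16 vs 37: take 16 from left. Merged: [4, 4, 5, 9, 9, 14, 16]
Compare 21 vs 37: take 21 from left. Merged: [4, 4, 5, 9, 9, 14, 16, 21]
Compare 30 vs 37: take 30 from left. Merged: [4, 4, 5, 9, 9, 14, 16, 21, 30]
Append remaining from right: [37, 38]. Merged: [4, 4, 5, 9, 9, 14, 16, 21, 30, 37, 38]

Final merged array: [4, 4, 5, 9, 9, 14, 16, 21, 30, 37, 38]
Total comparisons: 9

The merged array is [4, 4, 5, 9, 9, 14, 16, 21, 30, 37, 38], requiring 9 comparisons. The merge step runs in O(n) time where n is the total number of elements.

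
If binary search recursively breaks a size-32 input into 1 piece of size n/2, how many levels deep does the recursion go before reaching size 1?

For divide and conquer with division factor 2:

Problem sizes at each level:
Level 0: 32
Level 1: 16
Level 2: 8
Level 3: 4
Level 4: 2
Level 5: 1

The root is level 0 and the size-1 base case is level 5 (the tree spans levels 0 through 5, i.e. 6 levels counting the root), so the depth is the number of divisions: log_2(32) = 5

The recursion tree depth is log_2(32) = 5. At each level, the problem size is divided by 2, so it takes 5 divisions to reduce to a base case of size 1. The algorithm makes 1 recursive call at each level.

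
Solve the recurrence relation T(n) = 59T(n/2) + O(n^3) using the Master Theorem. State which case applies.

Master Theorem for T(n) = 59T(n/2) + O(n^3):

a = 59, b = 2, c = 3
log_b(a) = log_2(59) = 5.8826

Case 1: c = 3 < log_2(59) = 5.8826
T(n) = O(n^(log_2 59))

For T(n) = 59T(n/2) + O(n^3): log_2(59) = 5.8826. This is Case 1 of the Master Theorem (c < log_b(a), work dominated by leaves), giving O(n^(log_2 59)).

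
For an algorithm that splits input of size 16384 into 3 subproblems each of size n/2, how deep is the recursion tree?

For divide and conquer with division factor 2:

Problem sizes at each level:
Level 0: 16384
Level 1: 8192
Level 2: 4096
Level 3: 2048
Level 4: 1024
Level 5: 512
Level 6: 256
Level 7: 128
Level 8: 64
Level 9: 32
Level 10: 16
Level 11: 8
Level 12: 4
Level 13: 2
Level 14: 1

The root is level 0 and the size-1 base case is level 14 (the tree spans levels 0 through 14, i.e. 15 levels counting the root), so the depth is the number of divisions: log_2(16384) = 14

The recursion tree depth is log_2(16384) = 14. At each level, the problem size is divided by 2, so it takes 14 divisions to reduce to a base case of size 1. The algorithm makes 3 recursive calls at each level.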